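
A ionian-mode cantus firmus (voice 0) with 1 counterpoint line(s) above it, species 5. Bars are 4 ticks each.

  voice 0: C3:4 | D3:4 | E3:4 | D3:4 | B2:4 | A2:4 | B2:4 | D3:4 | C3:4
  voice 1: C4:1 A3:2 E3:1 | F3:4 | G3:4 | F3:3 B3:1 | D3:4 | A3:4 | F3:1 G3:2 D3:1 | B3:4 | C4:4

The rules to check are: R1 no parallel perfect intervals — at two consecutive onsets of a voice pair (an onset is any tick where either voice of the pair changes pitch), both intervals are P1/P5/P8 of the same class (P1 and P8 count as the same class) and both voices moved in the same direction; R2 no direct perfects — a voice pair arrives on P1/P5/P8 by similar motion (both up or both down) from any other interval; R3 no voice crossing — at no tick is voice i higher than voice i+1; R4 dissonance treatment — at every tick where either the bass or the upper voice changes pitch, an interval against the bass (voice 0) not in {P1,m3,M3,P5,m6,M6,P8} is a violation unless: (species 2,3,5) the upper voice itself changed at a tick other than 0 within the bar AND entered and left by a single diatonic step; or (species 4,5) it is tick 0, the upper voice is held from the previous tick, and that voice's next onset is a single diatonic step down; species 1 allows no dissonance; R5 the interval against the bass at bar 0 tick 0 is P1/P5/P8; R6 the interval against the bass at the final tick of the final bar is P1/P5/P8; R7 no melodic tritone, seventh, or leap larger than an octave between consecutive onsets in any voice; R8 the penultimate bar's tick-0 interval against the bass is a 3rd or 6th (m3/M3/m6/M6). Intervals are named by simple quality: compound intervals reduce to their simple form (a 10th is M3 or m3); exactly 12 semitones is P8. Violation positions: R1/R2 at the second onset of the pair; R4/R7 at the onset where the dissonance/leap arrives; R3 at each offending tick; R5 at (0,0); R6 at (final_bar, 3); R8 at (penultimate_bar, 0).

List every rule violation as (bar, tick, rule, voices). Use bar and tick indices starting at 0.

bar 0: v0=C3 v1=C4 downbeat P8
bar 1: v0=D3 v1=F3 downbeat m3
bar 2: v0=E3 v1=G3 downbeat m3
bar 3: v0=D3 v1=F3 downbeat m3
bar 4: v0=B2 v1=D3 downbeat m3
bar 5: v0=A2 v1=A3 downbeat P8
bar 6: v0=B2 v1=F3 downbeat TT
bar 7: v0=D3 v1=B3 downbeat M6
bar 8: v0=C3 v1=C4 downbeat P8
  -> R7 @ bar 3 tick 3 v(1,): F3->B3 leap 6st
  -> R4 @ bar 6 tick 0 v(0, 1): B2/F3 TT untreated

(3, 3, R7, (1,))
(6, 0, R4, (0, 1))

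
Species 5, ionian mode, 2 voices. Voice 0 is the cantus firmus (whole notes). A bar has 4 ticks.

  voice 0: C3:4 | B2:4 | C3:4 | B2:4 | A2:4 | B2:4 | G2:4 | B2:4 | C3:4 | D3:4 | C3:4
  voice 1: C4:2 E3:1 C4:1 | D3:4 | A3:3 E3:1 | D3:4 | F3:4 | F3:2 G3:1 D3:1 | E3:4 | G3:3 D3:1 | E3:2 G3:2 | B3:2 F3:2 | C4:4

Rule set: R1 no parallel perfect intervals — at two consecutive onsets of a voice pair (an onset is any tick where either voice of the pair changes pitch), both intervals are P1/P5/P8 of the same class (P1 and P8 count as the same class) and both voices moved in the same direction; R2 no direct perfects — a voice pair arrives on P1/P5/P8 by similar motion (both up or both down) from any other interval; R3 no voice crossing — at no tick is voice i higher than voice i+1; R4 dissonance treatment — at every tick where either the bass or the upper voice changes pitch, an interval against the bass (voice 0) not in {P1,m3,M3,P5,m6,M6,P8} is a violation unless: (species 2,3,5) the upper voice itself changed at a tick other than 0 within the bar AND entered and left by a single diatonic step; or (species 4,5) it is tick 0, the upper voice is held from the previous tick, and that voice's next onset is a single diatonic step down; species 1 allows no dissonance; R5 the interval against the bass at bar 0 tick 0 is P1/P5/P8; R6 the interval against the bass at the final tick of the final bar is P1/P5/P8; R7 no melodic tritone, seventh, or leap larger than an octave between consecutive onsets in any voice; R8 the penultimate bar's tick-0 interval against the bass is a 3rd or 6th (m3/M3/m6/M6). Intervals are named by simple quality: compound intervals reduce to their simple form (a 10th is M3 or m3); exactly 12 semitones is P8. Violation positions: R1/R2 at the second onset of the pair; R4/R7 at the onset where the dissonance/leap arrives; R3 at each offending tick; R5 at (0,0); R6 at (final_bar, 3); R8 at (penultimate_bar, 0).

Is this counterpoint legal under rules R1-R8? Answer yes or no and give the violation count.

No (3 violations)

bar 0: v0=C3 v1=C4 (P8)
bar 1: v0=B2 v1=D3 (m3)
bar 2: v0=C3 v1=A3 (M6)
bar 3: v0=B2 v1=D3 (m3)
bar 4: v0=A2 v1=F3 (m6)
bar 5: v0=B2 v1=F3 (TT)
bar 6: v0=G2 v1=E3 (M6)
bar 7: v0=B2 v1=G3 (m6)
bar 8: v0=C3 v1=E3 (M3)
bar 9: v0=D3 v1=B3 (M6)
bar 10: v0=C3 v1=C4 (P8)
  R7 @ bar1.0: C4->D3 leap 10st
  R4 @ bar5.0: B2/F3 TT untreated
  R7 @ bar9.2: B3->F3 leap 6st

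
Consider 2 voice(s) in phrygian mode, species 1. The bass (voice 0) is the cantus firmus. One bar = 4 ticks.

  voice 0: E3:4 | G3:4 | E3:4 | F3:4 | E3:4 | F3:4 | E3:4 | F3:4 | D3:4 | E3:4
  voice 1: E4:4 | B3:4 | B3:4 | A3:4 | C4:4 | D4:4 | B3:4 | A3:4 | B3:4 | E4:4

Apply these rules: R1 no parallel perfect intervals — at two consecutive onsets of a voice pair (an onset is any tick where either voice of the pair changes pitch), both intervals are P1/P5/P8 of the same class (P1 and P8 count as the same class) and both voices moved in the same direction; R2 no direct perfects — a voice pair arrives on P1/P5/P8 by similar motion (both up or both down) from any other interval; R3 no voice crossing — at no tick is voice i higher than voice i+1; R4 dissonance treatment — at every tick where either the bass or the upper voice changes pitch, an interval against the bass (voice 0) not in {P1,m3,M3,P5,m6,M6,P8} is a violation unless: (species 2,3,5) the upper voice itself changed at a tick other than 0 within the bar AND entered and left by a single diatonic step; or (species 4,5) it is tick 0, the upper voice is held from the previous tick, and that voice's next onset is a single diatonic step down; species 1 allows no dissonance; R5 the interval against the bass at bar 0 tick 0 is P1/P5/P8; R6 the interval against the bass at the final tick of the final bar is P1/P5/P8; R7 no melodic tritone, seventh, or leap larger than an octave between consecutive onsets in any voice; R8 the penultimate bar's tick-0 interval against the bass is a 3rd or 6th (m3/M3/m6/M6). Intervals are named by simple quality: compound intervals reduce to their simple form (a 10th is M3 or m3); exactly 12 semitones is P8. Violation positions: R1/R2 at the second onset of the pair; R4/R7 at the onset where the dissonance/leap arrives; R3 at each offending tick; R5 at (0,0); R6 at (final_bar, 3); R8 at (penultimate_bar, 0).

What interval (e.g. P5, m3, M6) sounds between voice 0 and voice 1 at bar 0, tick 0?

voice 0=E3 voice 1=E4 -> P8

P8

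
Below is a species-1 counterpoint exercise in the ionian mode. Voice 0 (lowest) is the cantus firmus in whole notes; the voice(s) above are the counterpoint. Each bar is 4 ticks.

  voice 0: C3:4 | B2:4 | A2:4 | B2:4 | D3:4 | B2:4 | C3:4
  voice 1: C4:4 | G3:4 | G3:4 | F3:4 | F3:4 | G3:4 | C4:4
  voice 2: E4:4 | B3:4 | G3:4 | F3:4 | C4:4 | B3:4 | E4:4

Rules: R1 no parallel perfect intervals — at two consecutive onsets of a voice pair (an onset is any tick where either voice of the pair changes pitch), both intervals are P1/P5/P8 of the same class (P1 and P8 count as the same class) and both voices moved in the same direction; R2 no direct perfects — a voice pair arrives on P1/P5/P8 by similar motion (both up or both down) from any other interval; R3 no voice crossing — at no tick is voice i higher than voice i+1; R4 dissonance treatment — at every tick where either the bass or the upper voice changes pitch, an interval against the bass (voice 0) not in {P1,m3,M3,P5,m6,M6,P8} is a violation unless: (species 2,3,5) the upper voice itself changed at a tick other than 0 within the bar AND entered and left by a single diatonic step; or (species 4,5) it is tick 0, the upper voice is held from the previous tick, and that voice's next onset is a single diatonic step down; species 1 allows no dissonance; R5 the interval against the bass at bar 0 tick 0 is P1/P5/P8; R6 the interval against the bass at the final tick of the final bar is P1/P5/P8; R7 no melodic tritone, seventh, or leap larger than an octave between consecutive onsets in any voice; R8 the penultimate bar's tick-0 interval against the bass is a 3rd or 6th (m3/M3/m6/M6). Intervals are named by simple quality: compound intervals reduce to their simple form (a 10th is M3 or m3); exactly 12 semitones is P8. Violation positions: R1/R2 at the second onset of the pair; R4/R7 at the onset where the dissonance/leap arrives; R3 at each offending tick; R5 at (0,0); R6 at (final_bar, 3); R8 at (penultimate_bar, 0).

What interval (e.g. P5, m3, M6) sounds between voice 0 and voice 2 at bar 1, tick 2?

voice 0=B2 voice 2=B3 -> P8

P8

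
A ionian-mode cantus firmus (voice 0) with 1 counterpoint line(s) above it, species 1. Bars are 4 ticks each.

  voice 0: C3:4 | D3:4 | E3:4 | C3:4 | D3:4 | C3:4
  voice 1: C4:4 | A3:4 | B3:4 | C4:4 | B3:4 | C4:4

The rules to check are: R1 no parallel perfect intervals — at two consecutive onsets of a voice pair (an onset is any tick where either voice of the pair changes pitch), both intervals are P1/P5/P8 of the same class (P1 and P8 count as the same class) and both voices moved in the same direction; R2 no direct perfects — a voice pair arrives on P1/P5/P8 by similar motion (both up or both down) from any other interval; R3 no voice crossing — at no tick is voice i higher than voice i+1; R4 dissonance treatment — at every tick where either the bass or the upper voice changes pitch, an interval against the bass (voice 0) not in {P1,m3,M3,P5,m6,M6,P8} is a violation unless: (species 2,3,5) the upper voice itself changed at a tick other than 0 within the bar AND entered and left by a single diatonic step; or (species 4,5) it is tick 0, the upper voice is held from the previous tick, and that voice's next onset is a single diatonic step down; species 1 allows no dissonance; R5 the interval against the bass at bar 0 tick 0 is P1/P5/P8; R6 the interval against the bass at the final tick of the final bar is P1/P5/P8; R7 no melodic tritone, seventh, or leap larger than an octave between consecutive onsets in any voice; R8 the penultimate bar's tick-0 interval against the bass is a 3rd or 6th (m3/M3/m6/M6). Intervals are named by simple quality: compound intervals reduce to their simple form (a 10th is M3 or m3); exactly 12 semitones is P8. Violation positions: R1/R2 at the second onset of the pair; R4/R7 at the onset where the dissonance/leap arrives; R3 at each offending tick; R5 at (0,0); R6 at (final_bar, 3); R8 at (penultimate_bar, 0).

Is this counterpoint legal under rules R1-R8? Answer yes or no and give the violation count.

No (1 violations)

bar 0: v0=C3 v1=C4 (P8)
bar 1: v0=D3 v1=A3 (P5)
bar 2: v0=E3 v1=B3 (P5)
bar 3: v0=C3 v1=C4 (P8)
bar 4: v0=D3 v1=B3 (M6)
bar 5: v0=C3 v1=C4 (P8)
  R1 @ bar2.0: D3/A3 P5 -> E3/B3 P5 similar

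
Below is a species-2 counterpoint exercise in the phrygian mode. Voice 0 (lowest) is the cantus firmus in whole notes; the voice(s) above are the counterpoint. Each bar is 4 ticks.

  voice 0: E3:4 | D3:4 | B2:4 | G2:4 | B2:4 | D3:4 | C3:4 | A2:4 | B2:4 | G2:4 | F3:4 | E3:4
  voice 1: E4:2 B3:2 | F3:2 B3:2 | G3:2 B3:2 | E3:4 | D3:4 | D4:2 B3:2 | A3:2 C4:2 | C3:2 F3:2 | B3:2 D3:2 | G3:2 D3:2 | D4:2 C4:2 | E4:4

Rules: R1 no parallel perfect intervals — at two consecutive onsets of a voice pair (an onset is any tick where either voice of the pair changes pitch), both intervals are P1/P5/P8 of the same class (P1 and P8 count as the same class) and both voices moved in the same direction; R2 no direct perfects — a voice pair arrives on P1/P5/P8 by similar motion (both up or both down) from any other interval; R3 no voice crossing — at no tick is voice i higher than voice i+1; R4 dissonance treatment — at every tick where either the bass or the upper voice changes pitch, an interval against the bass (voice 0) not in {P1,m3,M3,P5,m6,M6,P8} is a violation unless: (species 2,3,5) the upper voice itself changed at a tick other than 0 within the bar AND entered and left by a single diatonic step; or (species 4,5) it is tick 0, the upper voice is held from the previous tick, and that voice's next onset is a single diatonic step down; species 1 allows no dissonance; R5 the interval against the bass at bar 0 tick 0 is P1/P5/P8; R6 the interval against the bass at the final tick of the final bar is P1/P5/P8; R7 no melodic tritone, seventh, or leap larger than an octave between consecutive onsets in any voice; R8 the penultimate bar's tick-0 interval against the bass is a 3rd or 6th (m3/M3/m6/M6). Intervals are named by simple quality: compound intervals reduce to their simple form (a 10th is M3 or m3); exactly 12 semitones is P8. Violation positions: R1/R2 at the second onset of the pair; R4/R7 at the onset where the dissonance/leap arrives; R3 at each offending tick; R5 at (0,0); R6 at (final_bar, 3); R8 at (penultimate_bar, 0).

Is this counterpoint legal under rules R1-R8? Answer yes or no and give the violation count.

No (6 violations)

bar 0: v0=E3 v1=E4 (P8)
bar 1: v0=D3 v1=F3 (m3)
bar 2: v0=B2 v1=G3 (m6)
bar 3: v0=G2 v1=E3 (M6)
bar 4: v0=B2 v1=D3 (m3)
bar 5: v0=D3 v1=D4 (P8)
bar 6: v0=C3 v1=A3 (M6)
bar 7: v0=A2 v1=C3 (m3)
bar 8: v0=B2 v1=B3 (P8)
bar 9: v0=G2 v1=G3 (P8)
bar 10: v0=F3 v1=D4 (M6)
bar 11: v0=E3 v1=E4 (P8)
  R7 @ bar1.0: B3->F3 leap 6st
  R7 @ bar1.2: F3->B3 leap 6st
  R2 @ bar5.0: B2/D3 m3 -> D3/D4 P8 similar
  R2 @ bar8.0: A2/F3 m6 -> B2/B3 P8 similar
  R7 @ bar8.0: F3->B3 leap 6st
  R7 @ bar10.0: G2->F3 leap 10st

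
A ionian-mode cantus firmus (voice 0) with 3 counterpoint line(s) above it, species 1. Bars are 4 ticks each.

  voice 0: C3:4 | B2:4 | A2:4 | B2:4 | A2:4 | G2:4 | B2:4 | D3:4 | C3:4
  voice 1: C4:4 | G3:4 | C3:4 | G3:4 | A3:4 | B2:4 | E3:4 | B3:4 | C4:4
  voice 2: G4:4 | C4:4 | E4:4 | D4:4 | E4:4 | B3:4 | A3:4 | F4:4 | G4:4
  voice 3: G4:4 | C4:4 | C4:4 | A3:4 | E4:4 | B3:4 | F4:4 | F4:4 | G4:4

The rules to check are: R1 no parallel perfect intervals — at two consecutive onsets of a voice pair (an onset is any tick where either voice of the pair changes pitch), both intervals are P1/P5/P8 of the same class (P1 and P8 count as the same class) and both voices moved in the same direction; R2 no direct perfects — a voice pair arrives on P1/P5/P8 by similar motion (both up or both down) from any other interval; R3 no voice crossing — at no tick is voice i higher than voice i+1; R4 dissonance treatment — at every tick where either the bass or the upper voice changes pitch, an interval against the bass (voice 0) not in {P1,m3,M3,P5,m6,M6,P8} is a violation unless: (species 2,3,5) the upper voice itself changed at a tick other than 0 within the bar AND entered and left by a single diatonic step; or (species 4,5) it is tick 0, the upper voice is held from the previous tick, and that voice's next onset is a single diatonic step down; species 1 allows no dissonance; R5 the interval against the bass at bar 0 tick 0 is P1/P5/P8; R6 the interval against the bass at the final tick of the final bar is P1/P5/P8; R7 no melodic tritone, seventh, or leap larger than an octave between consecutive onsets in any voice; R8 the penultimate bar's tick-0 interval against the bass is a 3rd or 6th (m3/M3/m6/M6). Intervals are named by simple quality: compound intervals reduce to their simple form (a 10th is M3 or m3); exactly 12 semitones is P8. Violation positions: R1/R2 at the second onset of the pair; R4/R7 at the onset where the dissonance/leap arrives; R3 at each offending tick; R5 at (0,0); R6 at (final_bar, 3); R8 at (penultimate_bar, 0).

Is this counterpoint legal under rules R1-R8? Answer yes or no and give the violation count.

No (26 violations)

bar 0: v0=C3 v1=C4 v2=G4 v3=G4 (P5)
bar 1: v0=B2 v1=G3 v2=C4 v3=C4 (m2)
bar 2: v0=A2 v1=C3 v2=E4 v3=C4 (m3)
bar 3: v0=B2 v1=G3 v2=D4 v3=A3 (m7)
bar 4: v0=A2 v1=A3 v2=E4 v3=E4 (P5)
bar 5: v0=G2 v1=B2 v2=B3 v3=B3 (M3)
bar 6: v0=B2 v1=E3 v2=A3 v3=F4 (TT)
bar 7: v0=D3 v1=B3 v2=F4 v3=F4 (m3)
bar 8: v0=C3 v1=C4 v2=G4 v3=G4 (P5)
  R1 @ bar1.0: G4/G4 P1 -> C4/C4 P1 similar
  R4 @ bar1.0: B2/C4 m2 untreated
  R4 @ bar1.0: B2/C4 m2 untreated
  R3 @ bar2.0: E4 above C4
  R3 @ bar2.1: E4 above C4
  R3 @ bar2.2: E4 above C4
  R3 @ bar2.3: E4 above C4
  R3 @ bar3.0: D4 above A3
  R4 @ bar3.0: B2/A3 m7 untreated
  R3 @ bar3.1: D4 above A3
  R3 @ bar3.2: D4 above A3
  R3 @ bar3.3: D4 above A3
  R1 @ bar4.0: G3/D4 P5 -> A3/E4 P5 similar
  R2 @ bar4.0: G3/A3 M2 -> A3/E4 P5 similar
  R2 @ bar4.0: D4/A3 P4 -> E4/E4 P1 similar
  R1 @ bar5.0: E4/E4 P1 -> B3/B3 P1 similar
  R2 @ bar5.0: A3/E4 P5 -> B2/B3 P8 similar
  R2 @ bar5.0: A3/E4 P5 -> B2/B3 P8 similar
  R7 @ bar5.0: A3->B2 leap 10st
  R4 @ bar6.0: B2/E3 P4 untreated
  R4 @ bar6.0: B2/A3 m7 untreated
  R4 @ bar6.0: B2/F4 TT untreated
  R7 @ bar6.0: B3->F4 leap 6st
  R1 @ bar8.0: F4/F4 P1 -> G4/G4 P1 similar
  R2 @ bar8.0: B3/F4 TT -> C4/G4 P5 similar
  R2 @ bar8.0: B3/F4 TT -> C4/G4 P5 similar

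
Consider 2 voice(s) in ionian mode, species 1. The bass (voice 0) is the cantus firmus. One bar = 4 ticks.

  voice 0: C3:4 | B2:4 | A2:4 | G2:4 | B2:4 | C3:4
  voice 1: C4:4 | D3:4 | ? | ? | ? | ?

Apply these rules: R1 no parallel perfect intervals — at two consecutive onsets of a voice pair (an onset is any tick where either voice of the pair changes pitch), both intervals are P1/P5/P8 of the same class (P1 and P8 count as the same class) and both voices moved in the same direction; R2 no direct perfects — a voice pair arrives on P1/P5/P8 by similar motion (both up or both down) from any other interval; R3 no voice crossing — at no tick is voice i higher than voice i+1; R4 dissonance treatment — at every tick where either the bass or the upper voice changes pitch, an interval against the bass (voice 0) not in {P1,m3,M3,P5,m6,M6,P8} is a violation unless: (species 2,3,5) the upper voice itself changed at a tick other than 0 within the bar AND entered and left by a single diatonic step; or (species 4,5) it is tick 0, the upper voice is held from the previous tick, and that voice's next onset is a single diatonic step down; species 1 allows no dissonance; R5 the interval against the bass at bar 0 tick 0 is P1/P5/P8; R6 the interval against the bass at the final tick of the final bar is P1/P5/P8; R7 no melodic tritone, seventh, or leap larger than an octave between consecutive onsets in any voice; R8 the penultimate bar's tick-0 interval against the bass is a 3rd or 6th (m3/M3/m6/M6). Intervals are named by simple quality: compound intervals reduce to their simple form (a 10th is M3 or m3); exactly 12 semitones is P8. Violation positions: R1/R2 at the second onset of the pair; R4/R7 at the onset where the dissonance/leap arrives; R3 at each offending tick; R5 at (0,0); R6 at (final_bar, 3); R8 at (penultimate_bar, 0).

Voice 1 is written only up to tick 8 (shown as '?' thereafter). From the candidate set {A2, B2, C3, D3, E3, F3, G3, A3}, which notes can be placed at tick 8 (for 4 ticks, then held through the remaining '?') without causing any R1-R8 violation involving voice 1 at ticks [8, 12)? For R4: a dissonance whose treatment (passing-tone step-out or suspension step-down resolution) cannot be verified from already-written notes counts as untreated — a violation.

{A3, C3, E3, F3}

A2: violates R2
B2: violates R4
C3: legal
D3: violates R4
E3: legal
F3: legal
G3: violates R4
A3: legal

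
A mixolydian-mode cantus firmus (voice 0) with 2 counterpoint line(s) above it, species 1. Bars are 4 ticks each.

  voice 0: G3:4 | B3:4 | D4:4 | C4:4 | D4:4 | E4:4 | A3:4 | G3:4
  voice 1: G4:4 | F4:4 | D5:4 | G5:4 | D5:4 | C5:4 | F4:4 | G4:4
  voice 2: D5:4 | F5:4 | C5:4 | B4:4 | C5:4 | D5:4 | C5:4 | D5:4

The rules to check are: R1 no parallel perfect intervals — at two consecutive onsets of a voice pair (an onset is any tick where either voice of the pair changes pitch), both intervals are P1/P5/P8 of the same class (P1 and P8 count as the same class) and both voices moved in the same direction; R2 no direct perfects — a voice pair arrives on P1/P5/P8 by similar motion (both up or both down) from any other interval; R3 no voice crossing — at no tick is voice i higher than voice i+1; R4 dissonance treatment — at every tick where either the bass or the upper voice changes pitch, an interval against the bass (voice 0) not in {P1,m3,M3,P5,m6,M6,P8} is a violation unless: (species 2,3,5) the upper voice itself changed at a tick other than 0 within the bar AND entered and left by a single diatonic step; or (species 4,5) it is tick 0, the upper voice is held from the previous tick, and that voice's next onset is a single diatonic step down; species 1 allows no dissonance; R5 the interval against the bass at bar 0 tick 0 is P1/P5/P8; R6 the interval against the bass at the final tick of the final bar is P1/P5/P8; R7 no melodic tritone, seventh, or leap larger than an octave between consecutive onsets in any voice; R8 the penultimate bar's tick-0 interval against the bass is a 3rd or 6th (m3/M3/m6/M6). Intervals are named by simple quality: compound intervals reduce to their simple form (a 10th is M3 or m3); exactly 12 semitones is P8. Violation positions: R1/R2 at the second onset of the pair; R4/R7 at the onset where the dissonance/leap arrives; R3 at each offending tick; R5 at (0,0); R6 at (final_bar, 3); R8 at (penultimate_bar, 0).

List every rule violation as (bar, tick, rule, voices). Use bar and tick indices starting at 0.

(1, 0, R4, (0, 1))
(1, 0, R4, (0, 2))
(2, 0, R2, (0, 1))
(2, 0, R3, (1, 2))
(2, 0, R4, (0, 2))
(2, 1, R3, (1, 2))
(2, 2, R3, (1, 2))
(2, 3, R3, (1, 2))
(3, 0, R3, (1, 2))
(3, 0, R4, (0, 2))
(3, 1, R3, (1, 2))
(3, 2, R3, (1, 2))
(3, 3, R3, (1, 2))
(4, 0, R3, (1, 2))
(4, 0, R4, (0, 2))
(4, 1, R3, (1, 2))
(4, 2, R3, (1, 2))
(4, 3, R3, (1, 2))
(5, 0, R4, (0, 2))
(6, 0, R2, (1, 2))
(7, 0, R1, (1, 2))

bar 0: v0=G3 v1=G4 v2=D5 downbeat P5
bar 1: v0=B3 v1=F4 v2=F5 downbeat TT
bar 2: v0=D4 v1=D5 v2=C5 downbeat m7
bar 3: v0=C4 v1=G5 v2=B4 downbeat M7
bar 4: v0=D4 v1=D5 v2=C5 downbeat m7
bar 5: v0=E4 v1=C5 v2=D5 downbeat m7
bar 6: v0=A3 v1=F4 v2=C5 downbeat m3
bar 7: v0=G3 v1=G4 v2=D5 downbeat P5
  -> R4 @ bar 1 tick 0 v(0, 1): B3/F4 TT untreated
  -> R4 @ bar 1 tick 0 v(0, 2): B3/F5 TT untreated
  -> R2 @ bar 2 tick 0 v(0, 1): B3/F4 TT -> D4/D5 P8 similar
  -> R3 @ bar 2 tick 0 v(1, 2): D5 above C5
  -> R4 @ bar 2 tick 0 v(0, 2): D4/C5 m7 untreated
  -> R3 @ bar 2 tick 1 v(1, 2): D5 above C5
  -> R3 @ bar 2 tick 2 v(1, 2): D5 above C5
  -> R3 @ bar 2 tick 3 v(1, 2): D5 above C5
  -> R3 @ bar 3 tick 0 v(1, 2): G5 above B4
  -> R4 @ bar 3 tick 0 v(0, 2): C4/B4 M7 untreated
  -> R3 @ bar 3 tick 1 v(1, 2): G5 above B4
  -> R3 @ bar 3 tick 2 v(1, 2): G5 above B4
  -> R3 @ bar 3 tick 3 v(1, 2): G5 above B4
  -> R3 @ bar 4 tick 0 v(1, 2): D5 above C5
  -> R4 @ bar 4 tick 0 v(0, 2): D4/C5 m7 untreated
  -> R3 @ bar 4 tick 1 v(1, 2): D5 above C5
  -> R3 @ bar 4 tick 2 v(1, 2): D5 above C5
  -> R3 @ bar 4 tick 3 v(1, 2): D5 above C5
  -> R4 @ bar 5 tick 0 v(0, 2): E4/D5 m7 untreated
  -> R2 @ bar 6 tick 0 v(1, 2): C5/D5 M2 -> F4/C5 P5 similar
  -> R1 @ bar 7 tick 0 v(1, 2): F4/C5 P5 -> G4/D5 P5 similar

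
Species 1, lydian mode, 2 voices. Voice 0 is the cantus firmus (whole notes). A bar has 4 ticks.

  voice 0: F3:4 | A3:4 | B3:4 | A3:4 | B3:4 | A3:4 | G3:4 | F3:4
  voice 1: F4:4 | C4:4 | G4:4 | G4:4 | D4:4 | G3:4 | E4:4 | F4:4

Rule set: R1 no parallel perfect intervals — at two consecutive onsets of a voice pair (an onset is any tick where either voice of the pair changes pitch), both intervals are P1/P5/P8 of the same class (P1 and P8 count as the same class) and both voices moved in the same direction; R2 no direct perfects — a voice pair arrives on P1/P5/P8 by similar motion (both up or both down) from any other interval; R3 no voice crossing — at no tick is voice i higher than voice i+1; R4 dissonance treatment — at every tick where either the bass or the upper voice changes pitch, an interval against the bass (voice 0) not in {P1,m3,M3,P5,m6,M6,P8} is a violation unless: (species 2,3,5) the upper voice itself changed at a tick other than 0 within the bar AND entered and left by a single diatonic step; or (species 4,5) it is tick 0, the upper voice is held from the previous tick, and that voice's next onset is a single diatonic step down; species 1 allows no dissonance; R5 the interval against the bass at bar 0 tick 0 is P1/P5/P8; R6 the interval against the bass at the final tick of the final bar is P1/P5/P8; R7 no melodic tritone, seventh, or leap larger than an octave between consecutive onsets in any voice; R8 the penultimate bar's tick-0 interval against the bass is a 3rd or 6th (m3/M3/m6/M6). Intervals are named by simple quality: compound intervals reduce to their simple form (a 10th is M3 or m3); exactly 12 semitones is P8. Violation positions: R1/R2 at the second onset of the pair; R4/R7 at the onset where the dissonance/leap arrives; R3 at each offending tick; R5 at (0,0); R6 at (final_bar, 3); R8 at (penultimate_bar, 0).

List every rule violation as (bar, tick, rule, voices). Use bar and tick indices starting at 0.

bar 0: v0=F3 v1=F4 downbeat P8
bar 1: v0=A3 v1=C4 downbeat m3
bar 2: v0=B3 v1=G4 downbeat m6
bar 3: v0=A3 v1=G4 downbeat m7
bar 4: v0=B3 v1=D4 downbeat m3
bar 5: v0=A3 v1=G3 downbeat M2
bar 6: v0=G3 v1=E4 downbeat M6
bar 7: v0=F3 v1=F4 downbeat P8
  -> R4 @ bar 3 tick 0 v(0, 1): A3/G4 m7 untreated
  -> R3 @ bar 5 tick 0 v(0, 1): A3 above G3
  -> R4 @ bar 5 tick 0 v(0, 1): A3/G3 M2 untreated
  -> R3 @ bar 5 tick 1 v(0, 1): A3 above G3
  -> R3 @ bar 5 tick 2 v(0, 1): A3 above G3
  -> R3 @ bar 5 tick 3 v(0, 1): A3 above G3

(3, 0, R4, (0, 1))
(5, 0, R3, (0, 1))
(5, 0, R4, (0, 1))
(5, 1, R3, (0, 1))
(5, 2, R3, (0, 1))
(5, 3, R3, (0, 1))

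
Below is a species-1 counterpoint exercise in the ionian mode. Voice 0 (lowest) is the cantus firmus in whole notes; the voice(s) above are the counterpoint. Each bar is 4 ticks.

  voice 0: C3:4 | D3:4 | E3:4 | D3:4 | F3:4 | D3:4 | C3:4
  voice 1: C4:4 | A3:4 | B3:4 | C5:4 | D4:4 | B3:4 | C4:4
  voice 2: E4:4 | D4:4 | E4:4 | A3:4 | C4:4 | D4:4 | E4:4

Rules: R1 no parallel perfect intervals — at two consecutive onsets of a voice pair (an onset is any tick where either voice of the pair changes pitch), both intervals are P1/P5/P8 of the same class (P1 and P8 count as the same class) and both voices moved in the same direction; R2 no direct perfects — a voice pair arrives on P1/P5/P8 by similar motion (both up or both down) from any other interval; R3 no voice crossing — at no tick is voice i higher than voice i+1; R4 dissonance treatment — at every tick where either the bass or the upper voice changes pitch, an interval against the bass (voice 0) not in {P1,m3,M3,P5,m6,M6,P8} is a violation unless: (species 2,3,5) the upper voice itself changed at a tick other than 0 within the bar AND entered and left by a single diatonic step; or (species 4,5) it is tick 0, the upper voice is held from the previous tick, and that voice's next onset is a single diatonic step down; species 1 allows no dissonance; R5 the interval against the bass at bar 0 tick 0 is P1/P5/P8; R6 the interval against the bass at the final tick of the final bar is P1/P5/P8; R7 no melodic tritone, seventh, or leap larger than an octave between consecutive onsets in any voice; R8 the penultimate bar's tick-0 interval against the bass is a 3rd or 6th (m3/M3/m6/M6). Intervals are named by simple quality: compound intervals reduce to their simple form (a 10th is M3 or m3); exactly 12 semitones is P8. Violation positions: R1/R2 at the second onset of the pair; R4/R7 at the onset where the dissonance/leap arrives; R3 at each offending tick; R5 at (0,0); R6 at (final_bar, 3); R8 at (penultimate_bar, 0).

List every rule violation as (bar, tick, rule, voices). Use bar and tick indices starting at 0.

bar 0: v0=C3 v1=C4 v2=E4 downbeat M3
bar 1: v0=D3 v1=A3 v2=D4 downbeat P8
bar 2: v0=E3 v1=B3 v2=E4 downbeat P8
bar 3: v0=D3 v1=C5 v2=A3 downbeat P5
bar 4: v0=F3 v1=D4 v2=C4 downbeat P5
bar 5: v0=D3 v1=B3 v2=D4 downbeat P8
bar 6: v0=C3 v1=C4 v2=E4 downbeat M3
  -> R5 @ bar 0 tick 0 v(0, 2): opens on M3
  -> R1 @ bar 2 tick 0 v(0, 1): D3/A3 P5 -> E3/B3 P5 similar
  -> R1 @ bar 2 tick 0 v(0, 2): D3/D4 P8 -> E3/E4 P8 similar
  -> R2 @ bar 3 tick 0 v(0, 2): E3/E4 P8 -> D3/A3 P5 similar
  -> R3 @ bar 3 tick 0 v(1, 2): C5 above A3
  -> R4 @ bar 3 tick 0 v(0, 1): D3/C5 m7 untreated
  -> R7 @ bar 3 tick 0 v(1,): B3->C5 leap 13st
  -> R3 @ bar 3 tick 1 v(1, 2): C5 above A3
  -> R3 @ bar 3 tick 2 v(1, 2): C5 above A3
  -> R3 @ bar 3 tick 3 v(1, 2): C5 above A3
  -> R1 @ bar 4 tick 0 v(0, 2): D3/A3 P5 -> F3/C4 P5 similar
  -> R3 @ bar 4 tick 0 v(1, 2): D4 above C4
  -> R7 @ bar 4 tick 0 v(1,): C5->D4 leap 10st
  -> R3 @ bar 4 tick 1 v(1, 2): D4 above C4
  -> R3 @ bar 4 tick 2 v(1, 2): D4 above C4
  -> R3 @ bar 4 tick 3 v(1, 2): D4 above C4
  -> R8 @ bar 5 tick 0 v(0, 2): penult P8 not 3rd/6th
  -> R6 @ bar 6 tick 3 v(0, 2): closes on M3

(0, 0, R5, (0, 2))
(2, 0, R1, (0, 1))
(2, 0, R1, (0, 2))
(3, 0, R2, (0, 2))
(3, 0, R3, (1, 2))
(3, 0, R4, (0, 1))
(3, 0, R7, (1,))
(3, 1, R3, (1, 2))
(3, 2, R3, (1, 2))
(3, 3, R3, (1, 2))
(4, 0, R1, (0, 2))
(4, 0, R3, (1, 2))
(4, 0, R7, (1,))
(4, 1, R3, (1, 2))
(4, 2, R3, (1, 2))
(4, 3, R3, (1, 2))
(5, 0, R8, (0, 2))
(6, 3, R6, (0, 2))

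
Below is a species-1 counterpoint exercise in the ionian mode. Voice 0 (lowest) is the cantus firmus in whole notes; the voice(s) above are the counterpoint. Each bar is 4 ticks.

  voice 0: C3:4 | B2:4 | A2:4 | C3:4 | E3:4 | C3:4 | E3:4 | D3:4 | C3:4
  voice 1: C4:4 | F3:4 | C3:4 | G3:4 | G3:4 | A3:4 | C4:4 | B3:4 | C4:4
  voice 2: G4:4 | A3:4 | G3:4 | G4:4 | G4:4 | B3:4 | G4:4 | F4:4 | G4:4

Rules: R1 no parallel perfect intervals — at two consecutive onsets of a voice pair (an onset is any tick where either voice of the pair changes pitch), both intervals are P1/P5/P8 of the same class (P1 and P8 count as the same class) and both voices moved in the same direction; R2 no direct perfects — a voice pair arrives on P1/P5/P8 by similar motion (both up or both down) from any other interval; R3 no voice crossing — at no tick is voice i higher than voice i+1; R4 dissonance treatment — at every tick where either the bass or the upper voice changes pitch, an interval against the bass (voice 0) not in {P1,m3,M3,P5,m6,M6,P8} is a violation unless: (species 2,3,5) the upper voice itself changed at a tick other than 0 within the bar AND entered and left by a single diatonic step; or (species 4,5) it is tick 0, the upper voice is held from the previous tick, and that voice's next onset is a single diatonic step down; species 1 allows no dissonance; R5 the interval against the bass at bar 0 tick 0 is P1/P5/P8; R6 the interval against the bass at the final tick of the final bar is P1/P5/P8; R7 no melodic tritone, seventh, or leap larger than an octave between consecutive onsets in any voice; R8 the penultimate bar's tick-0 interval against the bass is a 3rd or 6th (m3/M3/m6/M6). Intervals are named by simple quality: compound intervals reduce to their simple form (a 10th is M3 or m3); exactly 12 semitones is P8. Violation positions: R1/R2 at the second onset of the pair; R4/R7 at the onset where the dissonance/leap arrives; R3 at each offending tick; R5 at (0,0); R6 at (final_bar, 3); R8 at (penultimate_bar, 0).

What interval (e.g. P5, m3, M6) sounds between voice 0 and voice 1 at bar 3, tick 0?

voice 0=C3 voice 1=G3 -> P5

P5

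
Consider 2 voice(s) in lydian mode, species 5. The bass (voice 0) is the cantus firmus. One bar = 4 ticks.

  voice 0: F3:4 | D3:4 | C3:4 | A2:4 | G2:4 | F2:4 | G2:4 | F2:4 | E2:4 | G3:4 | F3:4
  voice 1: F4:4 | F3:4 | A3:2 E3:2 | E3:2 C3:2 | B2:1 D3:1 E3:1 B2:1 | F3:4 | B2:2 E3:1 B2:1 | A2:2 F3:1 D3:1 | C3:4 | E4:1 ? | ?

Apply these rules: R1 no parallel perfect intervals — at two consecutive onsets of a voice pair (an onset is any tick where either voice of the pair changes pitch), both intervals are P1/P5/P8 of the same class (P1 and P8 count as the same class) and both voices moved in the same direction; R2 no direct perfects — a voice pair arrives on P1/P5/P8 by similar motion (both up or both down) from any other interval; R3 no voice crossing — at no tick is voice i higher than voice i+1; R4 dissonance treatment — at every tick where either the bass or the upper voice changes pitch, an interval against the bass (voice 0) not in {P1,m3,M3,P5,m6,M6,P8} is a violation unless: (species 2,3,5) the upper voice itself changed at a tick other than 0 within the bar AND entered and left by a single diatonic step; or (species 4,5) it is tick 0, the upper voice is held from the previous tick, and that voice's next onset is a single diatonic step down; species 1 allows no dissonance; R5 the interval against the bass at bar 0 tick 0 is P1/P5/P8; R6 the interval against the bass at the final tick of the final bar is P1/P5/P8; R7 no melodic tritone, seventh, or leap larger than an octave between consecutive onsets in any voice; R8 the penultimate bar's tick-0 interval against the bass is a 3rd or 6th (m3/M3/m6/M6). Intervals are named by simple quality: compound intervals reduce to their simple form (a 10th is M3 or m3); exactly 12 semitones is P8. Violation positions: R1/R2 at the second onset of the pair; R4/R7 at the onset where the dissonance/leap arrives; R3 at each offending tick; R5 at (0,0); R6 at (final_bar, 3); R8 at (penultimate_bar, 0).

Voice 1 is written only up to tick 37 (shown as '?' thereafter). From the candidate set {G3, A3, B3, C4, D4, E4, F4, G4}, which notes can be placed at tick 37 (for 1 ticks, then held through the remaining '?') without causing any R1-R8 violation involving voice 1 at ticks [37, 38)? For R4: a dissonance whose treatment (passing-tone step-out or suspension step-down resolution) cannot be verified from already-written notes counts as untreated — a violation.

G3: legal
A3: violates R4
B3: legal
C4: violates R4
D4: legal
E4: legal
F4: violates R4
G4: legal

{B3, D4, E4, G3, G4}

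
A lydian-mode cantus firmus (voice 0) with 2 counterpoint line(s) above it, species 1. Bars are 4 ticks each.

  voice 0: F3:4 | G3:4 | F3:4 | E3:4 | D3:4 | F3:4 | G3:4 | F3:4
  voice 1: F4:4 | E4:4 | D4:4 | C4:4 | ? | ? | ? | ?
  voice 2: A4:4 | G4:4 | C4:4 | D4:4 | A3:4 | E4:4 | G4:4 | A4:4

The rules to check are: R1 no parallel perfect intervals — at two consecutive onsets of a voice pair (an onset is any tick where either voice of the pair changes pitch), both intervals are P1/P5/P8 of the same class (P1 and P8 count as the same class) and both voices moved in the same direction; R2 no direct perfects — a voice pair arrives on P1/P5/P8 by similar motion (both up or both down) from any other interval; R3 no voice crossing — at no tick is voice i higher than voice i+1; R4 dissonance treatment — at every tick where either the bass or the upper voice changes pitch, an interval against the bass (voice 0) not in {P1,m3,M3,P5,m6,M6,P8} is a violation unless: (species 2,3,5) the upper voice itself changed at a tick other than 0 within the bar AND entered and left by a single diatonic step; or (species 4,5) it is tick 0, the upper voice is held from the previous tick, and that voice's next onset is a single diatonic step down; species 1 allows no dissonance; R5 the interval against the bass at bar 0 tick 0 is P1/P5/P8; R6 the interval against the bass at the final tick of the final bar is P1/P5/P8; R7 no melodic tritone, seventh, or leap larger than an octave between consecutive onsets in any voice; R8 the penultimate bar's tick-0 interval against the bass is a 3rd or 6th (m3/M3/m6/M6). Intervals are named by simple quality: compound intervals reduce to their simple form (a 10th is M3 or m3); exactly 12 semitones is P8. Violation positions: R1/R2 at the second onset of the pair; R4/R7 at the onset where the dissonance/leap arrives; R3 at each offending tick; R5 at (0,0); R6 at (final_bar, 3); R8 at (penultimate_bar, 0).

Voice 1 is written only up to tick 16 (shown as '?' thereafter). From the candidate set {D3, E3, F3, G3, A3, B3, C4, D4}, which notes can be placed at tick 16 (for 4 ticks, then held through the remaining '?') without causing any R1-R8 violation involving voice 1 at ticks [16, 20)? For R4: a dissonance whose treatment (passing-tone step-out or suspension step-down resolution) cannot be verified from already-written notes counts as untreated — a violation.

{F3}

D3: violates R2,R7
E3: violates R4
F3: legal
G3: violates R4
A3: violates R2
B3: violates R3
C4: violates R3,R4
D4: violates R3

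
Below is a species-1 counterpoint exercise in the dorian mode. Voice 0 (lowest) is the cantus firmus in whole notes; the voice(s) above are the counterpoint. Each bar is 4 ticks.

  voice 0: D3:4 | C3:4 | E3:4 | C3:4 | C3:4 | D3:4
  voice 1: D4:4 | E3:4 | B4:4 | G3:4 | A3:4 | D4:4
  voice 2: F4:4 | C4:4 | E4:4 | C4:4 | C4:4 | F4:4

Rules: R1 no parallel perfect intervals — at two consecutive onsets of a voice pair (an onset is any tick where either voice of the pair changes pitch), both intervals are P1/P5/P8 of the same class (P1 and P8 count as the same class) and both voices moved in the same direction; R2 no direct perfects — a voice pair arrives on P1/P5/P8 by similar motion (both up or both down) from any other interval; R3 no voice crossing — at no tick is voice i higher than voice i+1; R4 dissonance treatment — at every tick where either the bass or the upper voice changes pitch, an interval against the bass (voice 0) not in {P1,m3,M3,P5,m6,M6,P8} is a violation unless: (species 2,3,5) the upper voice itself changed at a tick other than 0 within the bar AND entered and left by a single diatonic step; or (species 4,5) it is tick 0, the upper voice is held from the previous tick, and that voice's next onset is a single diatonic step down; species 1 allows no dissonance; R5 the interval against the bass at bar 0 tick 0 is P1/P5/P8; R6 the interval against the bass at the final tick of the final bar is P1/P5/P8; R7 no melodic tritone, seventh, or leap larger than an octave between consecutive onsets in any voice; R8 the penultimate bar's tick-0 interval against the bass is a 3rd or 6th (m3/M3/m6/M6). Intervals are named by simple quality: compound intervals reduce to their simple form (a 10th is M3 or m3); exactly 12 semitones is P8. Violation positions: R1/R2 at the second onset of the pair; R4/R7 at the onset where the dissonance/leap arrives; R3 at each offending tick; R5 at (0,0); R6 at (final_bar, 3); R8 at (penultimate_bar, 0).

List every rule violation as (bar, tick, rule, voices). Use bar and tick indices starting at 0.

(0, 0, R5, (0, 2))
(1, 0, R2, (0, 2))
(1, 0, R7, (1,))
(2, 0, R1, (0, 2))
(2, 0, R2, (0, 1))
(2, 0, R2, (1, 2))
(2, 0, R3, (1, 2))
(2, 0, R7, (1,))
(2, 1, R3, (1, 2))
(2, 2, R3, (1, 2))
(2, 3, R3, (1, 2))
(3, 0, R1, (0, 1))
(3, 0, R1, (0, 2))
(3, 0, R7, (1,))
(4, 0, R8, (0, 2))
(5, 0, R2, (0, 1))
(5, 3, R6, (0, 2))

bar 0: v0=D3 v1=D4 v2=F4 downbeat m3
bar 1: v0=C3 v1=E3 v2=C4 downbeat P8
bar 2: v0=E3 v1=B4 v2=E4 downbeat P8
bar 3: v0=C3 v1=G3 v2=C4 downbeat P8
bar 4: v0=C3 v1=A3 v2=C4 downbeat P8
bar 5: v0=D3 v1=D4 v2=F4 downbeat m3
  -> R5 @ bar 0 tick 0 v(0, 2): opens on m3
  -> R2 @ bar 1 tick 0 v(0, 2): D3/F4 m3 -> C3/C4 P8 similar
  -> R7 @ bar 1 tick 0 v(1,): D4->E3 leap 10st
  -> R1 @ bar 2 tick 0 v(0, 2): C3/C4 P8 -> E3/E4 P8 similar
  -> R2 @ bar 2 tick 0 v(0, 1): C3/E3 M3 -> E3/B4 P5 similar
  -> R2 @ bar 2 tick 0 v(1, 2): E3/C4 m6 -> B4/E4 P5 similar
  -> R3 @ bar 2 tick 0 v(1, 2): B4 above E4
  -> R7 @ bar 2 tick 0 v(1,): E3->B4 leap 19st
  -> R3 @ bar 2 tick 1 v(1, 2): B4 above E4
  -> R3 @ bar 2 tick 2 v(1, 2): B4 above E4
  -> R3 @ bar 2 tick 3 v(1, 2): B4 above E4
  -> R1 @ bar 3 tick 0 v(0, 1): E3/B4 P5 -> C3/G3 P5 similar
  -> R1 @ bar 3 tick 0 v(0, 2): E3/E4 P8 -> C3/C4 P8 similar
  -> R7 @ bar 3 tick 0 v(1,): B4->G3 leap 16st
  -> R8 @ bar 4 tick 0 v(0, 2): penult P8 not 3rd/6th
  -> R2 @ bar 5 tick 0 v(0, 1): C3/A3 M6 -> D3/D4 P8 similar
  -> R6 @ bar 5 tick 3 v(0, 2): closes on m3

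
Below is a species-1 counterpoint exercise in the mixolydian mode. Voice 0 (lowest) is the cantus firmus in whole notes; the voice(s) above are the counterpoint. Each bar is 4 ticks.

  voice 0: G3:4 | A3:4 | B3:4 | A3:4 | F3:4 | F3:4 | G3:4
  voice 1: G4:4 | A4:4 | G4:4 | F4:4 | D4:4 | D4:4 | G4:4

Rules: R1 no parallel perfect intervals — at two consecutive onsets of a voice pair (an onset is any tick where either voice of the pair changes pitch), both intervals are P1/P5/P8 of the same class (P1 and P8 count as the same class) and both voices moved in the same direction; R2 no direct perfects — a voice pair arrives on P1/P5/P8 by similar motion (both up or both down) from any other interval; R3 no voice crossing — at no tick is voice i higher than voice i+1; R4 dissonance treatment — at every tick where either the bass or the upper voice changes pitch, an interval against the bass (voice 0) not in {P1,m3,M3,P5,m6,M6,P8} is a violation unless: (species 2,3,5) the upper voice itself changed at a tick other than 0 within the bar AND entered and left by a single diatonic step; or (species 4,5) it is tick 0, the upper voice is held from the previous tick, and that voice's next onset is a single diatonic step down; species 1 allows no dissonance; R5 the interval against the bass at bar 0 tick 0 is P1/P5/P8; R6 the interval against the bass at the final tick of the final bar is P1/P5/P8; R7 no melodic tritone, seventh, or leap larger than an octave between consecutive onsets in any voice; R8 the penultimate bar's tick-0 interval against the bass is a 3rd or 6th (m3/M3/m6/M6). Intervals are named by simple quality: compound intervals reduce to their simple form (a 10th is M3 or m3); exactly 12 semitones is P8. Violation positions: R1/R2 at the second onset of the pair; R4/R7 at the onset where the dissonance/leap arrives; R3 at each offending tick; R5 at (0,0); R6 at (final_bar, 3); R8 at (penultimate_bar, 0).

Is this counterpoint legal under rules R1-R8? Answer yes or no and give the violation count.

bar 0: v0=G3 v1=G4 (P8)
bar 1: v0=A3 v1=A4 (P8)
bar 2: v0=B3 v1=G4 (m6)
bar 3: v0=A3 v1=F4 (m6)
bar 4: v0=F3 v1=D4 (M6)
bar 5: v0=F3 v1=D4 (M6)
bar 6: v0=G3 v1=G4 (P8)
  R1 @ bar1.0: G3/G4 P8 -> A3/A4 P8 similar
  R2 @ bar6.0: F3/D4 M6 -> G3/G4 P8 similar

No (2 violations)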